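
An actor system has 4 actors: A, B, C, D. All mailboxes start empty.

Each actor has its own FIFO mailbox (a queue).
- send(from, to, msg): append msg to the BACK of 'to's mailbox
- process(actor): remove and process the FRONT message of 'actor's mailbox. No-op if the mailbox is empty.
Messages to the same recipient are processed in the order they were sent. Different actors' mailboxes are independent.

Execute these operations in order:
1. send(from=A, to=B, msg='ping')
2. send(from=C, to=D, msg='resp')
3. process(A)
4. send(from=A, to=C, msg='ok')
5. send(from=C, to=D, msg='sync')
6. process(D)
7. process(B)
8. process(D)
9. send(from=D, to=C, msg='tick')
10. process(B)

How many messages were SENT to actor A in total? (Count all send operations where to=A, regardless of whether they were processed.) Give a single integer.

Answer: 0

Derivation:
After 1 (send(from=A, to=B, msg='ping')): A:[] B:[ping] C:[] D:[]
After 2 (send(from=C, to=D, msg='resp')): A:[] B:[ping] C:[] D:[resp]
After 3 (process(A)): A:[] B:[ping] C:[] D:[resp]
After 4 (send(from=A, to=C, msg='ok')): A:[] B:[ping] C:[ok] D:[resp]
After 5 (send(from=C, to=D, msg='sync')): A:[] B:[ping] C:[ok] D:[resp,sync]
After 6 (process(D)): A:[] B:[ping] C:[ok] D:[sync]
After 7 (process(B)): A:[] B:[] C:[ok] D:[sync]
After 8 (process(D)): A:[] B:[] C:[ok] D:[]
After 9 (send(from=D, to=C, msg='tick')): A:[] B:[] C:[ok,tick] D:[]
After 10 (process(B)): A:[] B:[] C:[ok,tick] D:[]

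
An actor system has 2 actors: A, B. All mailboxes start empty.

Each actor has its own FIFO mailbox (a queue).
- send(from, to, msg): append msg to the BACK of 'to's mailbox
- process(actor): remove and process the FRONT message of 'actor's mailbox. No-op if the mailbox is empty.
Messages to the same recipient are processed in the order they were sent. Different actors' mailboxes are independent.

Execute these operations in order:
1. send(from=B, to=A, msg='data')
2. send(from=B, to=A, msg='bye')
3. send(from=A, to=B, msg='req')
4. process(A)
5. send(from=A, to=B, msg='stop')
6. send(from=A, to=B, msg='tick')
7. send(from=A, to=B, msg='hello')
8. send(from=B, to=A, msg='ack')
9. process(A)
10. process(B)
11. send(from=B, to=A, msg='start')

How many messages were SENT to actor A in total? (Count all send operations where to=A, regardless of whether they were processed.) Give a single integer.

Answer: 4

Derivation:
After 1 (send(from=B, to=A, msg='data')): A:[data] B:[]
After 2 (send(from=B, to=A, msg='bye')): A:[data,bye] B:[]
After 3 (send(from=A, to=B, msg='req')): A:[data,bye] B:[req]
After 4 (process(A)): A:[bye] B:[req]
After 5 (send(from=A, to=B, msg='stop')): A:[bye] B:[req,stop]
After 6 (send(from=A, to=B, msg='tick')): A:[bye] B:[req,stop,tick]
After 7 (send(from=A, to=B, msg='hello')): A:[bye] B:[req,stop,tick,hello]
After 8 (send(from=B, to=A, msg='ack')): A:[bye,ack] B:[req,stop,tick,hello]
After 9 (process(A)): A:[ack] B:[req,stop,tick,hello]
After 10 (process(B)): A:[ack] B:[stop,tick,hello]
After 11 (send(from=B, to=A, msg='start')): A:[ack,start] B:[stop,tick,hello]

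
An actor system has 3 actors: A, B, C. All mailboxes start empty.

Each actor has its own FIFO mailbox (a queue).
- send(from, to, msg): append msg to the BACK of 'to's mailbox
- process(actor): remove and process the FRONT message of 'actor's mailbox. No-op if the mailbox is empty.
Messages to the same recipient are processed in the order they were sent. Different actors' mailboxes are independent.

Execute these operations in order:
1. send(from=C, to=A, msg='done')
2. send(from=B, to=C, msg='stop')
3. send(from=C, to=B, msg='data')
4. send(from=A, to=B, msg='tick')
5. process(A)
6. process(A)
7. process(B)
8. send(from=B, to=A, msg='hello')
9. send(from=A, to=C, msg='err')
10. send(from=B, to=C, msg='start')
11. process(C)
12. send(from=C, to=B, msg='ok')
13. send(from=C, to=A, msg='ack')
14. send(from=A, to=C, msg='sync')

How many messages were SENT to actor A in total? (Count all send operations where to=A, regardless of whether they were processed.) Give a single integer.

After 1 (send(from=C, to=A, msg='done')): A:[done] B:[] C:[]
After 2 (send(from=B, to=C, msg='stop')): A:[done] B:[] C:[stop]
After 3 (send(from=C, to=B, msg='data')): A:[done] B:[data] C:[stop]
After 4 (send(from=A, to=B, msg='tick')): A:[done] B:[data,tick] C:[stop]
After 5 (process(A)): A:[] B:[data,tick] C:[stop]
After 6 (process(A)): A:[] B:[data,tick] C:[stop]
After 7 (process(B)): A:[] B:[tick] C:[stop]
After 8 (send(from=B, to=A, msg='hello')): A:[hello] B:[tick] C:[stop]
After 9 (send(from=A, to=C, msg='err')): A:[hello] B:[tick] C:[stop,err]
After 10 (send(from=B, to=C, msg='start')): A:[hello] B:[tick] C:[stop,err,start]
After 11 (process(C)): A:[hello] B:[tick] C:[err,start]
After 12 (send(from=C, to=B, msg='ok')): A:[hello] B:[tick,ok] C:[err,start]
After 13 (send(from=C, to=A, msg='ack')): A:[hello,ack] B:[tick,ok] C:[err,start]
After 14 (send(from=A, to=C, msg='sync')): A:[hello,ack] B:[tick,ok] C:[err,start,sync]

Answer: 3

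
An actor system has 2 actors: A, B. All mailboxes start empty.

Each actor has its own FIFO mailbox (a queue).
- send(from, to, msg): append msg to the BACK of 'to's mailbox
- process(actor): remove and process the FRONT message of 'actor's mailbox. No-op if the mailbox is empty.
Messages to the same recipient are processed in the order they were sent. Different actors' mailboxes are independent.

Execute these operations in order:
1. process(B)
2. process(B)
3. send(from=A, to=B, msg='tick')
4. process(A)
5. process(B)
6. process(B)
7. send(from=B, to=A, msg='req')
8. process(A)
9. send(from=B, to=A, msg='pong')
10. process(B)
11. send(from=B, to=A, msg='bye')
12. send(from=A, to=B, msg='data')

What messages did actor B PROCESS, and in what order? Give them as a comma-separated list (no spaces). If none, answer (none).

After 1 (process(B)): A:[] B:[]
After 2 (process(B)): A:[] B:[]
After 3 (send(from=A, to=B, msg='tick')): A:[] B:[tick]
After 4 (process(A)): A:[] B:[tick]
After 5 (process(B)): A:[] B:[]
After 6 (process(B)): A:[] B:[]
After 7 (send(from=B, to=A, msg='req')): A:[req] B:[]
After 8 (process(A)): A:[] B:[]
After 9 (send(from=B, to=A, msg='pong')): A:[pong] B:[]
After 10 (process(B)): A:[pong] B:[]
After 11 (send(from=B, to=A, msg='bye')): A:[pong,bye] B:[]
After 12 (send(from=A, to=B, msg='data')): A:[pong,bye] B:[data]

Answer: tick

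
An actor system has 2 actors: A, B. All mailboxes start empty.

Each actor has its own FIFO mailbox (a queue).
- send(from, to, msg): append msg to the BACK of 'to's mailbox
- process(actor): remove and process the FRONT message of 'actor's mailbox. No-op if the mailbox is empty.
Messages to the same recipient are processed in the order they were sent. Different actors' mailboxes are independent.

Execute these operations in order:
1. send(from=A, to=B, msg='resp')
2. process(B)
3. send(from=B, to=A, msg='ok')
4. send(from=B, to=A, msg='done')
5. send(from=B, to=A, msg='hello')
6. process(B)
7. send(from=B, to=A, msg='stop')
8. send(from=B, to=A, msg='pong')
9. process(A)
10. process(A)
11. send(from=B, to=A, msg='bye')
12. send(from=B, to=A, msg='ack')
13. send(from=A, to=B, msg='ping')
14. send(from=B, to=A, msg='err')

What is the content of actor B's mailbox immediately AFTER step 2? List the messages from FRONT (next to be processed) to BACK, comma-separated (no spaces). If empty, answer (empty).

After 1 (send(from=A, to=B, msg='resp')): A:[] B:[resp]
After 2 (process(B)): A:[] B:[]

(empty)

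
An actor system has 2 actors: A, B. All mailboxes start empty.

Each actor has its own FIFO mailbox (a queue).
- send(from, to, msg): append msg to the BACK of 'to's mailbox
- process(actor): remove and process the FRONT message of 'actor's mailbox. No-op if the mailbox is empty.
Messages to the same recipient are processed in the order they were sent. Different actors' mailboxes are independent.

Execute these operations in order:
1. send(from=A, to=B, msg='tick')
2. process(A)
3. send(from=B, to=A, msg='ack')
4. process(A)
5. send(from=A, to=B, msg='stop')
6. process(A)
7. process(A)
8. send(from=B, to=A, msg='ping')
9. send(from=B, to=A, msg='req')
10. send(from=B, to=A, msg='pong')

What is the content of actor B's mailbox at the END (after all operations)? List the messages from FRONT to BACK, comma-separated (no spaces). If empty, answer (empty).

After 1 (send(from=A, to=B, msg='tick')): A:[] B:[tick]
After 2 (process(A)): A:[] B:[tick]
After 3 (send(from=B, to=A, msg='ack')): A:[ack] B:[tick]
After 4 (process(A)): A:[] B:[tick]
After 5 (send(from=A, to=B, msg='stop')): A:[] B:[tick,stop]
After 6 (process(A)): A:[] B:[tick,stop]
After 7 (process(A)): A:[] B:[tick,stop]
After 8 (send(from=B, to=A, msg='ping')): A:[ping] B:[tick,stop]
After 9 (send(from=B, to=A, msg='req')): A:[ping,req] B:[tick,stop]
After 10 (send(from=B, to=A, msg='pong')): A:[ping,req,pong] B:[tick,stop]

Answer: tick,stop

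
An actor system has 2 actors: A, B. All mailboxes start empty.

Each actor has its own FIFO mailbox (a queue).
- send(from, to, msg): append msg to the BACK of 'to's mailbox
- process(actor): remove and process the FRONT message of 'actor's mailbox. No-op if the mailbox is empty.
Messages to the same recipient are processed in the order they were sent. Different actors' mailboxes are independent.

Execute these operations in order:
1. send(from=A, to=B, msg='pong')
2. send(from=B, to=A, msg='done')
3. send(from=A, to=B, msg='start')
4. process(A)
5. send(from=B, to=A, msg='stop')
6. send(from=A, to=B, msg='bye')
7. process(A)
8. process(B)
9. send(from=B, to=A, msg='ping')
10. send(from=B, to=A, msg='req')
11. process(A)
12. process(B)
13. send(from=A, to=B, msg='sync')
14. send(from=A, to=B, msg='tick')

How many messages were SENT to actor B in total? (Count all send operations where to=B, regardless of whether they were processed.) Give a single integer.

Answer: 5

Derivation:
After 1 (send(from=A, to=B, msg='pong')): A:[] B:[pong]
After 2 (send(from=B, to=A, msg='done')): A:[done] B:[pong]
After 3 (send(from=A, to=B, msg='start')): A:[done] B:[pong,start]
After 4 (process(A)): A:[] B:[pong,start]
After 5 (send(from=B, to=A, msg='stop')): A:[stop] B:[pong,start]
After 6 (send(from=A, to=B, msg='bye')): A:[stop] B:[pong,start,bye]
After 7 (process(A)): A:[] B:[pong,start,bye]
After 8 (process(B)): A:[] B:[start,bye]
After 9 (send(from=B, to=A, msg='ping')): A:[ping] B:[start,bye]
After 10 (send(from=B, to=A, msg='req')): A:[ping,req] B:[start,bye]
After 11 (process(A)): A:[req] B:[start,bye]
After 12 (process(B)): A:[req] B:[bye]
After 13 (send(from=A, to=B, msg='sync')): A:[req] B:[bye,sync]
After 14 (send(from=A, to=B, msg='tick')): A:[req] B:[bye,sync,tick]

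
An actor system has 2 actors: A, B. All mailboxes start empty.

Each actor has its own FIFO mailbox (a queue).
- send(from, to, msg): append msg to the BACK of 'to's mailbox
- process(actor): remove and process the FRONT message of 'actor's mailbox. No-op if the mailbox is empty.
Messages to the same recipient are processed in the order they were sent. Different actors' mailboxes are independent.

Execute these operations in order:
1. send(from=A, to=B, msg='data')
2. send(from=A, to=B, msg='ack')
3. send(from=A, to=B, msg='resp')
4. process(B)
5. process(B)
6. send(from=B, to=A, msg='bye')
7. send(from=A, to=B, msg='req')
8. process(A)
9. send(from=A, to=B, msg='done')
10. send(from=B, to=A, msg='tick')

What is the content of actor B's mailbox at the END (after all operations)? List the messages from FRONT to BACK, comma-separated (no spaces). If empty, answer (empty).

Answer: resp,req,done

Derivation:
After 1 (send(from=A, to=B, msg='data')): A:[] B:[data]
After 2 (send(from=A, to=B, msg='ack')): A:[] B:[data,ack]
After 3 (send(from=A, to=B, msg='resp')): A:[] B:[data,ack,resp]
After 4 (process(B)): A:[] B:[ack,resp]
After 5 (process(B)): A:[] B:[resp]
After 6 (send(from=B, to=A, msg='bye')): A:[bye] B:[resp]
After 7 (send(from=A, to=B, msg='req')): A:[bye] B:[resp,req]
After 8 (process(A)): A:[] B:[resp,req]
After 9 (send(from=A, to=B, msg='done')): A:[] B:[resp,req,done]
After 10 (send(from=B, to=A, msg='tick')): A:[tick] B:[resp,req,done]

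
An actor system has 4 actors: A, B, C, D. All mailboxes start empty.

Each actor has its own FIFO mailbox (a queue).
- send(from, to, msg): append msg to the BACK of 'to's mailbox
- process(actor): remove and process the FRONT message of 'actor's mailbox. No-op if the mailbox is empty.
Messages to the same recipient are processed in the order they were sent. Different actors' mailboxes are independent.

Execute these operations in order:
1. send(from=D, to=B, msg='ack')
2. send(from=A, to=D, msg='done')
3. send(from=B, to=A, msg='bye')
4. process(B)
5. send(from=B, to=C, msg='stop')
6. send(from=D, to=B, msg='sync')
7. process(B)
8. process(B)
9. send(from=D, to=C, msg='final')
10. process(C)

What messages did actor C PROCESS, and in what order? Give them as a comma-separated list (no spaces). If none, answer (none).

Answer: stop

Derivation:
After 1 (send(from=D, to=B, msg='ack')): A:[] B:[ack] C:[] D:[]
After 2 (send(from=A, to=D, msg='done')): A:[] B:[ack] C:[] D:[done]
After 3 (send(from=B, to=A, msg='bye')): A:[bye] B:[ack] C:[] D:[done]
After 4 (process(B)): A:[bye] B:[] C:[] D:[done]
After 5 (send(from=B, to=C, msg='stop')): A:[bye] B:[] C:[stop] D:[done]
After 6 (send(from=D, to=B, msg='sync')): A:[bye] B:[sync] C:[stop] D:[done]
After 7 (process(B)): A:[bye] B:[] C:[stop] D:[done]
After 8 (process(B)): A:[bye] B:[] C:[stop] D:[done]
After 9 (send(from=D, to=C, msg='final')): A:[bye] B:[] C:[stop,final] D:[done]
After 10 (process(C)): A:[bye] B:[] C:[final] D:[done]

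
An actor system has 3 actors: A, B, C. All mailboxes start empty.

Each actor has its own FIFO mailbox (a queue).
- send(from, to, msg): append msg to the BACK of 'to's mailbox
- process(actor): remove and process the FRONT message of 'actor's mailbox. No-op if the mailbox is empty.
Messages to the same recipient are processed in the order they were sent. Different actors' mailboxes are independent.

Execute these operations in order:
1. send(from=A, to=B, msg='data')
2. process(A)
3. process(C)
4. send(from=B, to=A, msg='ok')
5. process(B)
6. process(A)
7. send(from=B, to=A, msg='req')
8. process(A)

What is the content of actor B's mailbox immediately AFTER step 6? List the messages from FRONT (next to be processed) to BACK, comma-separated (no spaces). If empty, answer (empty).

After 1 (send(from=A, to=B, msg='data')): A:[] B:[data] C:[]
After 2 (process(A)): A:[] B:[data] C:[]
After 3 (process(C)): A:[] B:[data] C:[]
After 4 (send(from=B, to=A, msg='ok')): A:[ok] B:[data] C:[]
After 5 (process(B)): A:[ok] B:[] C:[]
After 6 (process(A)): A:[] B:[] C:[]

(empty)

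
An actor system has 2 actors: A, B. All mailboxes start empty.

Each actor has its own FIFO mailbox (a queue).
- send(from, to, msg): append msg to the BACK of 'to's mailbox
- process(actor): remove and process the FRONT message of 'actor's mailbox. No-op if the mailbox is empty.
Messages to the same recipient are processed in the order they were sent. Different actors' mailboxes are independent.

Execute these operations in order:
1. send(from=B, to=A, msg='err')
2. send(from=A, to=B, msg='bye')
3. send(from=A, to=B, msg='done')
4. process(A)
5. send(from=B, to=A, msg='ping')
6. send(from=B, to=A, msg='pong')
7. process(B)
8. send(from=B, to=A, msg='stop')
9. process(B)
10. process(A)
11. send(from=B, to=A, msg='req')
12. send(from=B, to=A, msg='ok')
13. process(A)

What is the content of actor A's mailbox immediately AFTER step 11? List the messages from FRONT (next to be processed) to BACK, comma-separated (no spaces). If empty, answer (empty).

After 1 (send(from=B, to=A, msg='err')): A:[err] B:[]
After 2 (send(from=A, to=B, msg='bye')): A:[err] B:[bye]
After 3 (send(from=A, to=B, msg='done')): A:[err] B:[bye,done]
After 4 (process(A)): A:[] B:[bye,done]
After 5 (send(from=B, to=A, msg='ping')): A:[ping] B:[bye,done]
After 6 (send(from=B, to=A, msg='pong')): A:[ping,pong] B:[bye,done]
After 7 (process(B)): A:[ping,pong] B:[done]
After 8 (send(from=B, to=A, msg='stop')): A:[ping,pong,stop] B:[done]
After 9 (process(B)): A:[ping,pong,stop] B:[]
After 10 (process(A)): A:[pong,stop] B:[]
After 11 (send(from=B, to=A, msg='req')): A:[pong,stop,req] B:[]

pong,stop,req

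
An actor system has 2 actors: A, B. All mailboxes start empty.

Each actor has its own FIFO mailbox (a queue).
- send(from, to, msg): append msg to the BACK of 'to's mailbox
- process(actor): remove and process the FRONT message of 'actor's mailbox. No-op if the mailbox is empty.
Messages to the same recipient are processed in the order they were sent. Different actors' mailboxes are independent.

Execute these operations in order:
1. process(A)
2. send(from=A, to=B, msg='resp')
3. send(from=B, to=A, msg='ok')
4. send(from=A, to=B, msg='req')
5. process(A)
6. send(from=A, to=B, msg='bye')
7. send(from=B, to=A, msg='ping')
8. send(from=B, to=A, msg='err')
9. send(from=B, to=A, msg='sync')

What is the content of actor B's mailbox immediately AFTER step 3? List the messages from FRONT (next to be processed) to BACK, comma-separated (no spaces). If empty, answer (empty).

After 1 (process(A)): A:[] B:[]
After 2 (send(from=A, to=B, msg='resp')): A:[] B:[resp]
After 3 (send(from=B, to=A, msg='ok')): A:[ok] B:[resp]

resp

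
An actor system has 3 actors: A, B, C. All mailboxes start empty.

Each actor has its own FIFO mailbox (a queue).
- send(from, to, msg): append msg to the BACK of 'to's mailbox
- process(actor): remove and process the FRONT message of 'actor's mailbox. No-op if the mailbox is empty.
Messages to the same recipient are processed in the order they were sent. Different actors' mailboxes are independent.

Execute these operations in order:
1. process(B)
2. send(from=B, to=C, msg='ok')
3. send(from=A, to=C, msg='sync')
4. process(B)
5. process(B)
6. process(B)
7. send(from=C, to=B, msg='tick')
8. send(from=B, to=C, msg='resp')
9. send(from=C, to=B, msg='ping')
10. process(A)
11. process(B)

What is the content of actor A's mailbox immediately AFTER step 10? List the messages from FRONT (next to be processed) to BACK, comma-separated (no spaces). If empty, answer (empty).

After 1 (process(B)): A:[] B:[] C:[]
After 2 (send(from=B, to=C, msg='ok')): A:[] B:[] C:[ok]
After 3 (send(from=A, to=C, msg='sync')): A:[] B:[] C:[ok,sync]
After 4 (process(B)): A:[] B:[] C:[ok,sync]
After 5 (process(B)): A:[] B:[] C:[ok,sync]
After 6 (process(B)): A:[] B:[] C:[ok,sync]
After 7 (send(from=C, to=B, msg='tick')): A:[] B:[tick] C:[ok,sync]
After 8 (send(from=B, to=C, msg='resp')): A:[] B:[tick] C:[ok,sync,resp]
After 9 (send(from=C, to=B, msg='ping')): A:[] B:[tick,ping] C:[ok,sync,resp]
After 10 (process(A)): A:[] B:[tick,ping] C:[ok,sync,resp]

(empty)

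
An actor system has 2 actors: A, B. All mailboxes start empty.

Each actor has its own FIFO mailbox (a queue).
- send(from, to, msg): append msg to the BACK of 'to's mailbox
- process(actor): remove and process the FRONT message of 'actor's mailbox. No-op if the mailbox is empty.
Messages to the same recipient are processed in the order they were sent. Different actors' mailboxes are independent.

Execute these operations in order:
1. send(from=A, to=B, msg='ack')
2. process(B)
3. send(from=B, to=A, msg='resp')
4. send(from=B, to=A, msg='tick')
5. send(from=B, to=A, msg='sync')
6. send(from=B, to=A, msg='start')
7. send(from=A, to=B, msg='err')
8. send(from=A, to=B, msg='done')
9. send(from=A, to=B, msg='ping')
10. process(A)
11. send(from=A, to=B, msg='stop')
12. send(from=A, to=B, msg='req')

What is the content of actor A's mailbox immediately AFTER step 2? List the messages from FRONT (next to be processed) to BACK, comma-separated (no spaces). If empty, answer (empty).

After 1 (send(from=A, to=B, msg='ack')): A:[] B:[ack]
After 2 (process(B)): A:[] B:[]

(empty)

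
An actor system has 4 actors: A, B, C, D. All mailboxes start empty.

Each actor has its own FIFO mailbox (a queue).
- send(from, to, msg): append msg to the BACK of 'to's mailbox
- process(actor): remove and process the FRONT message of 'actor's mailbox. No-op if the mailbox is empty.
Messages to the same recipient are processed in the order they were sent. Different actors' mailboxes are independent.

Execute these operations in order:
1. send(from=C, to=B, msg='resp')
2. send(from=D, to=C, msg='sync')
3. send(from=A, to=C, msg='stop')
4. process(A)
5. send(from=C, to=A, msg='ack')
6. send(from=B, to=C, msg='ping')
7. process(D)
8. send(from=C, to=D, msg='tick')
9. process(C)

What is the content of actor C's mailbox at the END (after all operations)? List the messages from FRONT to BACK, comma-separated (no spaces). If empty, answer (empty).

Answer: stop,ping

Derivation:
After 1 (send(from=C, to=B, msg='resp')): A:[] B:[resp] C:[] D:[]
After 2 (send(from=D, to=C, msg='sync')): A:[] B:[resp] C:[sync] D:[]
After 3 (send(from=A, to=C, msg='stop')): A:[] B:[resp] C:[sync,stop] D:[]
After 4 (process(A)): A:[] B:[resp] C:[sync,stop] D:[]
After 5 (send(from=C, to=A, msg='ack')): A:[ack] B:[resp] C:[sync,stop] D:[]
After 6 (send(from=B, to=C, msg='ping')): A:[ack] B:[resp] C:[sync,stop,ping] D:[]
After 7 (process(D)): A:[ack] B:[resp] C:[sync,stop,ping] D:[]
After 8 (send(from=C, to=D, msg='tick')): A:[ack] B:[resp] C:[sync,stop,ping] D:[tick]
After 9 (process(C)): A:[ack] B:[resp] C:[stop,ping] D:[tick]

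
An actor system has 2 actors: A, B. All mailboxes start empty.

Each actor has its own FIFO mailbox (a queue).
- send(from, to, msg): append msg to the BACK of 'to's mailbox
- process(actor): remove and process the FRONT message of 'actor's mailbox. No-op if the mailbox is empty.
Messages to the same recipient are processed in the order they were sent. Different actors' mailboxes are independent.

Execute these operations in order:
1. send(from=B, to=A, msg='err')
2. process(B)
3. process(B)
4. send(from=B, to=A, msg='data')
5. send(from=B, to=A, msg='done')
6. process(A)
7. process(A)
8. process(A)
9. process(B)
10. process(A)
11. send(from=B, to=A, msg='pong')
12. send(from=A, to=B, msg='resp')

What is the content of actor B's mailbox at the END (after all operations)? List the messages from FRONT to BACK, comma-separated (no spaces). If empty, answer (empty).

After 1 (send(from=B, to=A, msg='err')): A:[err] B:[]
After 2 (process(B)): A:[err] B:[]
After 3 (process(B)): A:[err] B:[]
After 4 (send(from=B, to=A, msg='data')): A:[err,data] B:[]
After 5 (send(from=B, to=A, msg='done')): A:[err,data,done] B:[]
After 6 (process(A)): A:[data,done] B:[]
After 7 (process(A)): A:[done] B:[]
After 8 (process(A)): A:[] B:[]
After 9 (process(B)): A:[] B:[]
After 10 (process(A)): A:[] B:[]
After 11 (send(from=B, to=A, msg='pong')): A:[pong] B:[]
After 12 (send(from=A, to=B, msg='resp')): A:[pong] B:[resp]

Answer: resp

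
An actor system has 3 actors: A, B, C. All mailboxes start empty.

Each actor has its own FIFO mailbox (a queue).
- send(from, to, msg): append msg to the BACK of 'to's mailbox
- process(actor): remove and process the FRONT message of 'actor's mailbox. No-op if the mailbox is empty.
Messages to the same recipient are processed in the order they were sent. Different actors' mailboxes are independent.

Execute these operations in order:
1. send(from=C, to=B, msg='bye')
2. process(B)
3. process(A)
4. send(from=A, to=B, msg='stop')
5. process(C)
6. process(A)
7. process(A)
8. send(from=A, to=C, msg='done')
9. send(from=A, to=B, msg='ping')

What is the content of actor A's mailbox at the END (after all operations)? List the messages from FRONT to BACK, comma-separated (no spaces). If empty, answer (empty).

After 1 (send(from=C, to=B, msg='bye')): A:[] B:[bye] C:[]
After 2 (process(B)): A:[] B:[] C:[]
After 3 (process(A)): A:[] B:[] C:[]
After 4 (send(from=A, to=B, msg='stop')): A:[] B:[stop] C:[]
After 5 (process(C)): A:[] B:[stop] C:[]
After 6 (process(A)): A:[] B:[stop] C:[]
After 7 (process(A)): A:[] B:[stop] C:[]
After 8 (send(from=A, to=C, msg='done')): A:[] B:[stop] C:[done]
After 9 (send(from=A, to=B, msg='ping')): A:[] B:[stop,ping] C:[done]

Answer: (empty)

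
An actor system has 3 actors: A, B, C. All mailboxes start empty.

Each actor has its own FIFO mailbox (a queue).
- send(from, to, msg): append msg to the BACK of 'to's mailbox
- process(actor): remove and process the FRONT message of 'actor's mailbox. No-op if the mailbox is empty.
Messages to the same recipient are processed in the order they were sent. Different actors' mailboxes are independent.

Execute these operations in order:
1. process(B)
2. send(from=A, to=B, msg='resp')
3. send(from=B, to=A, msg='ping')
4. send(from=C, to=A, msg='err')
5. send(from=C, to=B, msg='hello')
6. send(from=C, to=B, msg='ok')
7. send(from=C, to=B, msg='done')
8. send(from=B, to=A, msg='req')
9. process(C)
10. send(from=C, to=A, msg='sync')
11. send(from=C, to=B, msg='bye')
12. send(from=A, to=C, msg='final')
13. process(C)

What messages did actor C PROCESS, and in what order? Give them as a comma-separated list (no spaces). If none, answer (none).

After 1 (process(B)): A:[] B:[] C:[]
After 2 (send(from=A, to=B, msg='resp')): A:[] B:[resp] C:[]
After 3 (send(from=B, to=A, msg='ping')): A:[ping] B:[resp] C:[]
After 4 (send(from=C, to=A, msg='err')): A:[ping,err] B:[resp] C:[]
After 5 (send(from=C, to=B, msg='hello')): A:[ping,err] B:[resp,hello] C:[]
After 6 (send(from=C, to=B, msg='ok')): A:[ping,err] B:[resp,hello,ok] C:[]
After 7 (send(from=C, to=B, msg='done')): A:[ping,err] B:[resp,hello,ok,done] C:[]
After 8 (send(from=B, to=A, msg='req')): A:[ping,err,req] B:[resp,hello,ok,done] C:[]
After 9 (process(C)): A:[ping,err,req] B:[resp,hello,ok,done] C:[]
After 10 (send(from=C, to=A, msg='sync')): A:[ping,err,req,sync] B:[resp,hello,ok,done] C:[]
After 11 (send(from=C, to=B, msg='bye')): A:[ping,err,req,sync] B:[resp,hello,ok,done,bye] C:[]
After 12 (send(from=A, to=C, msg='final')): A:[ping,err,req,sync] B:[resp,hello,ok,done,bye] C:[final]
After 13 (process(C)): A:[ping,err,req,sync] B:[resp,hello,ok,done,bye] C:[]

Answer: final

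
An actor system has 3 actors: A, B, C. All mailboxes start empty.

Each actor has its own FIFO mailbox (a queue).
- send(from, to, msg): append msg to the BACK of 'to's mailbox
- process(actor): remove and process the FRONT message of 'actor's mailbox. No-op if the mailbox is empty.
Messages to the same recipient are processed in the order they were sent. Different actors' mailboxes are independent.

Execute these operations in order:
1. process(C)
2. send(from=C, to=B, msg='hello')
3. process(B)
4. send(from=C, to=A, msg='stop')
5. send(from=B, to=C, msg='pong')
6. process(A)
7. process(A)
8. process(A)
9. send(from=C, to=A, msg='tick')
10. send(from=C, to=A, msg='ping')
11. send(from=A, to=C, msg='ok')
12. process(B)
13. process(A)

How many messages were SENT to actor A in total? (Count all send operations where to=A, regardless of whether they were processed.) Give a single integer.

After 1 (process(C)): A:[] B:[] C:[]
After 2 (send(from=C, to=B, msg='hello')): A:[] B:[hello] C:[]
After 3 (process(B)): A:[] B:[] C:[]
After 4 (send(from=C, to=A, msg='stop')): A:[stop] B:[] C:[]
After 5 (send(from=B, to=C, msg='pong')): A:[stop] B:[] C:[pong]
After 6 (process(A)): A:[] B:[] C:[pong]
After 7 (process(A)): A:[] B:[] C:[pong]
After 8 (process(A)): A:[] B:[] C:[pong]
After 9 (send(from=C, to=A, msg='tick')): A:[tick] B:[] C:[pong]
After 10 (send(from=C, to=A, msg='ping')): A:[tick,ping] B:[] C:[pong]
After 11 (send(from=A, to=C, msg='ok')): A:[tick,ping] B:[] C:[pong,ok]
After 12 (process(B)): A:[tick,ping] B:[] C:[pong,ok]
After 13 (process(A)): A:[ping] B:[] C:[pong,ok]

Answer: 3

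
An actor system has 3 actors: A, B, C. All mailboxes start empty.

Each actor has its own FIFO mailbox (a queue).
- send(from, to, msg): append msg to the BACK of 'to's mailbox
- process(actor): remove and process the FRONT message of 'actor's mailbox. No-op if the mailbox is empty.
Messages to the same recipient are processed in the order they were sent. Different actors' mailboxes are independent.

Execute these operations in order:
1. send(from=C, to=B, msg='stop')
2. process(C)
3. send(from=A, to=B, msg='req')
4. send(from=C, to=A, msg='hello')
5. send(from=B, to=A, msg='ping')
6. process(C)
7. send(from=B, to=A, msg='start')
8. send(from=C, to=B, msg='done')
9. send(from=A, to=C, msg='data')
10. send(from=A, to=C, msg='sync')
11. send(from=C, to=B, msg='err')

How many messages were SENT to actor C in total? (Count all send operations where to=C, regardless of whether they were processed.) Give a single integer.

After 1 (send(from=C, to=B, msg='stop')): A:[] B:[stop] C:[]
After 2 (process(C)): A:[] B:[stop] C:[]
After 3 (send(from=A, to=B, msg='req')): A:[] B:[stop,req] C:[]
After 4 (send(from=C, to=A, msg='hello')): A:[hello] B:[stop,req] C:[]
After 5 (send(from=B, to=A, msg='ping')): A:[hello,ping] B:[stop,req] C:[]
After 6 (process(C)): A:[hello,ping] B:[stop,req] C:[]
After 7 (send(from=B, to=A, msg='start')): A:[hello,ping,start] B:[stop,req] C:[]
After 8 (send(from=C, to=B, msg='done')): A:[hello,ping,start] B:[stop,req,done] C:[]
After 9 (send(from=A, to=C, msg='data')): A:[hello,ping,start] B:[stop,req,done] C:[data]
After 10 (send(from=A, to=C, msg='sync')): A:[hello,ping,start] B:[stop,req,done] C:[data,sync]
After 11 (send(from=C, to=B, msg='err')): A:[hello,ping,start] B:[stop,req,done,err] C:[data,sync]

Answer: 2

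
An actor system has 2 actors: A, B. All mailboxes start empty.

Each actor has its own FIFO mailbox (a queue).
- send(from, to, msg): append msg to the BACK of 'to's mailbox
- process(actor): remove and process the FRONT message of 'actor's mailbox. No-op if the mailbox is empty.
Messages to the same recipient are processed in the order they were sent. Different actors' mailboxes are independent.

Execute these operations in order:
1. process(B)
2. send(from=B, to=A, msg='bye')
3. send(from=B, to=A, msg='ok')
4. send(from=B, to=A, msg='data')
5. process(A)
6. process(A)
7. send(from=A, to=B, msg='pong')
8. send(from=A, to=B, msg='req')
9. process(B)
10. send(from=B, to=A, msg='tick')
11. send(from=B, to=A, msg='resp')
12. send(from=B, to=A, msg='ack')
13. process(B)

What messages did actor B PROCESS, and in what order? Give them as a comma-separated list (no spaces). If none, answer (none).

Answer: pong,req

Derivation:
After 1 (process(B)): A:[] B:[]
After 2 (send(from=B, to=A, msg='bye')): A:[bye] B:[]
After 3 (send(from=B, to=A, msg='ok')): A:[bye,ok] B:[]
After 4 (send(from=B, to=A, msg='data')): A:[bye,ok,data] B:[]
After 5 (process(A)): A:[ok,data] B:[]
After 6 (process(A)): A:[data] B:[]
After 7 (send(from=A, to=B, msg='pong')): A:[data] B:[pong]
After 8 (send(from=A, to=B, msg='req')): A:[data] B:[pong,req]
After 9 (process(B)): A:[data] B:[req]
After 10 (send(from=B, to=A, msg='tick')): A:[data,tick] B:[req]
After 11 (send(from=B, to=A, msg='resp')): A:[data,tick,resp] B:[req]
After 12 (send(from=B, to=A, msg='ack')): A:[data,tick,resp,ack] B:[req]
After 13 (process(B)): A:[data,tick,resp,ack] B:[]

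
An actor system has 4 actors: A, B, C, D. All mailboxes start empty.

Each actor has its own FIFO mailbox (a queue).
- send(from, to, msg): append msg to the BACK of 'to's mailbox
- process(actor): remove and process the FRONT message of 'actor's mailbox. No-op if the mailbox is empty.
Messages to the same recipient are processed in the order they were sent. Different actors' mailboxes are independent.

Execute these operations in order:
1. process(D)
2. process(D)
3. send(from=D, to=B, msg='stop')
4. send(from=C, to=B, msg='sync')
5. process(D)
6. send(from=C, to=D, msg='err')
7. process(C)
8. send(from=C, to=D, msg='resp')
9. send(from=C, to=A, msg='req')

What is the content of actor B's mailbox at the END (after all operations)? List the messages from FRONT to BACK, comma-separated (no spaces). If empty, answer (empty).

After 1 (process(D)): A:[] B:[] C:[] D:[]
After 2 (process(D)): A:[] B:[] C:[] D:[]
After 3 (send(from=D, to=B, msg='stop')): A:[] B:[stop] C:[] D:[]
After 4 (send(from=C, to=B, msg='sync')): A:[] B:[stop,sync] C:[] D:[]
After 5 (process(D)): A:[] B:[stop,sync] C:[] D:[]
After 6 (send(from=C, to=D, msg='err')): A:[] B:[stop,sync] C:[] D:[err]
After 7 (process(C)): A:[] B:[stop,sync] C:[] D:[err]
After 8 (send(from=C, to=D, msg='resp')): A:[] B:[stop,sync] C:[] D:[err,resp]
After 9 (send(from=C, to=A, msg='req')): A:[req] B:[stop,sync] C:[] D:[err,resp]

Answer: stop,sync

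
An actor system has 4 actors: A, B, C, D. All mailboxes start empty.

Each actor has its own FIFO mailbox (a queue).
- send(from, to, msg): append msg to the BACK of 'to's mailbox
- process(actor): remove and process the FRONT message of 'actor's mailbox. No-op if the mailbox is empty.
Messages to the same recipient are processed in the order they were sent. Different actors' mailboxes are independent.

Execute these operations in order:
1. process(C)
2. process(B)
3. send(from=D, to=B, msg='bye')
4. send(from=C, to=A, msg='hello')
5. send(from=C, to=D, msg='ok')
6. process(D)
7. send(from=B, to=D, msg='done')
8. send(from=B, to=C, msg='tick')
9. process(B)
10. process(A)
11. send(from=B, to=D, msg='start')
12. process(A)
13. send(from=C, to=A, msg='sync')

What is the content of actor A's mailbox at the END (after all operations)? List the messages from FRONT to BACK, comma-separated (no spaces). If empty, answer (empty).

After 1 (process(C)): A:[] B:[] C:[] D:[]
After 2 (process(B)): A:[] B:[] C:[] D:[]
After 3 (send(from=D, to=B, msg='bye')): A:[] B:[bye] C:[] D:[]
After 4 (send(from=C, to=A, msg='hello')): A:[hello] B:[bye] C:[] D:[]
After 5 (send(from=C, to=D, msg='ok')): A:[hello] B:[bye] C:[] D:[ok]
After 6 (process(D)): A:[hello] B:[bye] C:[] D:[]
After 7 (send(from=B, to=D, msg='done')): A:[hello] B:[bye] C:[] D:[done]
After 8 (send(from=B, to=C, msg='tick')): A:[hello] B:[bye] C:[tick] D:[done]
After 9 (process(B)): A:[hello] B:[] C:[tick] D:[done]
After 10 (process(A)): A:[] B:[] C:[tick] D:[done]
After 11 (send(from=B, to=D, msg='start')): A:[] B:[] C:[tick] D:[done,start]
After 12 (process(A)): A:[] B:[] C:[tick] D:[done,start]
After 13 (send(from=C, to=A, msg='sync')): A:[sync] B:[] C:[tick] D:[done,start]

Answer: sync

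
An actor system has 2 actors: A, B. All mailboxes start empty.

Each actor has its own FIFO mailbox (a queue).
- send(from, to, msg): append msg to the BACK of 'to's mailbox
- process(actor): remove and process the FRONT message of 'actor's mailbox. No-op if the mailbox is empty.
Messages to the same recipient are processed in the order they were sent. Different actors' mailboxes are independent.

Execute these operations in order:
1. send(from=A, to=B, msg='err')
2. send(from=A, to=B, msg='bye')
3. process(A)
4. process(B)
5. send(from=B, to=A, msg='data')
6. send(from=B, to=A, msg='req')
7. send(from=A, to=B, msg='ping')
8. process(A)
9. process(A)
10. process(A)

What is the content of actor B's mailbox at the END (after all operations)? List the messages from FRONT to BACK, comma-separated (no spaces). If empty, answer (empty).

After 1 (send(from=A, to=B, msg='err')): A:[] B:[err]
After 2 (send(from=A, to=B, msg='bye')): A:[] B:[err,bye]
After 3 (process(A)): A:[] B:[err,bye]
After 4 (process(B)): A:[] B:[bye]
After 5 (send(from=B, to=A, msg='data')): A:[data] B:[bye]
After 6 (send(from=B, to=A, msg='req')): A:[data,req] B:[bye]
After 7 (send(from=A, to=B, msg='ping')): A:[data,req] B:[bye,ping]
After 8 (process(A)): A:[req] B:[bye,ping]
After 9 (process(A)): A:[] B:[bye,ping]
After 10 (process(A)): A:[] B:[bye,ping]

Answer: bye,ping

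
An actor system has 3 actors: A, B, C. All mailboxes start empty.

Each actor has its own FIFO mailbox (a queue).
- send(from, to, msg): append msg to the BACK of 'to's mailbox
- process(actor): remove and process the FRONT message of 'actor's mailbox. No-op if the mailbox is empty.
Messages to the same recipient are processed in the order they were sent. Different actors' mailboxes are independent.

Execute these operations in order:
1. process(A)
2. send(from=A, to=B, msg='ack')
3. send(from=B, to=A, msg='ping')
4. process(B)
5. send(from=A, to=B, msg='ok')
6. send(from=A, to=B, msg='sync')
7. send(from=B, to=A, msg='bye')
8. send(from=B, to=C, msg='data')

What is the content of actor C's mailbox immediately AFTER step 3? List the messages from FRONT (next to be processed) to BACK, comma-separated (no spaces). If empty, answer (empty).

After 1 (process(A)): A:[] B:[] C:[]
After 2 (send(from=A, to=B, msg='ack')): A:[] B:[ack] C:[]
After 3 (send(from=B, to=A, msg='ping')): A:[ping] B:[ack] C:[]

(empty)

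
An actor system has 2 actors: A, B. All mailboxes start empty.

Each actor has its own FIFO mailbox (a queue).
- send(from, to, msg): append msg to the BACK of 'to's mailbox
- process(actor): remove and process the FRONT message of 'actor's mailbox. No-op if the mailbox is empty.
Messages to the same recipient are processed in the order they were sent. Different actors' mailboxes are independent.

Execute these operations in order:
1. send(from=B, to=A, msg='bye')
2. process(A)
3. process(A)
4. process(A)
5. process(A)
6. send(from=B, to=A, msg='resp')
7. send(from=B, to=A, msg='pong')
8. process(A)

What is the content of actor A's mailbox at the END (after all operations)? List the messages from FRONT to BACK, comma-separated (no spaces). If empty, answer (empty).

After 1 (send(from=B, to=A, msg='bye')): A:[bye] B:[]
After 2 (process(A)): A:[] B:[]
After 3 (process(A)): A:[] B:[]
After 4 (process(A)): A:[] B:[]
After 5 (process(A)): A:[] B:[]
After 6 (send(from=B, to=A, msg='resp')): A:[resp] B:[]
After 7 (send(from=B, to=A, msg='pong')): A:[resp,pong] B:[]
After 8 (process(A)): A:[pong] B:[]

Answer: pong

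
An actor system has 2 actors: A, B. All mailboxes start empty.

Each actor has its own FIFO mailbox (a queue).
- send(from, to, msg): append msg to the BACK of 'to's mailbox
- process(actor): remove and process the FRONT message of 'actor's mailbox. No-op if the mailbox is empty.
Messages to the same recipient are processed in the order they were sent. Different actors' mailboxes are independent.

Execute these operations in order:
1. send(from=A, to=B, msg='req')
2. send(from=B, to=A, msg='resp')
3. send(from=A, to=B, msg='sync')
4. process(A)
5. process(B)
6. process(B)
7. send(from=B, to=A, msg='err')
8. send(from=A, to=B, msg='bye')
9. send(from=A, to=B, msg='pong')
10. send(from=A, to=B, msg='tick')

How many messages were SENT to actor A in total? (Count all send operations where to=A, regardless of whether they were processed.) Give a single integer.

Answer: 2

Derivation:
After 1 (send(from=A, to=B, msg='req')): A:[] B:[req]
After 2 (send(from=B, to=A, msg='resp')): A:[resp] B:[req]
After 3 (send(from=A, to=B, msg='sync')): A:[resp] B:[req,sync]
After 4 (process(A)): A:[] B:[req,sync]
After 5 (process(B)): A:[] B:[sync]
After 6 (process(B)): A:[] B:[]
After 7 (send(from=B, to=A, msg='err')): A:[err] B:[]
After 8 (send(from=A, to=B, msg='bye')): A:[err] B:[bye]
After 9 (send(from=A, to=B, msg='pong')): A:[err] B:[bye,pong]
After 10 (send(from=A, to=B, msg='tick')): A:[err] B:[bye,pong,tick]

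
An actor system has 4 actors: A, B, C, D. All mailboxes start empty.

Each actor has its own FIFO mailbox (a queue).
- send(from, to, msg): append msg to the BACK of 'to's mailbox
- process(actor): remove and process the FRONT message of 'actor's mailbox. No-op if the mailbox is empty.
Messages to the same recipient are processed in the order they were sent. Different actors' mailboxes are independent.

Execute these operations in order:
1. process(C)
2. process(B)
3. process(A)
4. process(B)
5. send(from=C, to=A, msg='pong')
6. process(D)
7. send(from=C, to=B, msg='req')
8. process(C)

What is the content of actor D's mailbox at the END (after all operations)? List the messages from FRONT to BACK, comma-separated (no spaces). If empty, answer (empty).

After 1 (process(C)): A:[] B:[] C:[] D:[]
After 2 (process(B)): A:[] B:[] C:[] D:[]
After 3 (process(A)): A:[] B:[] C:[] D:[]
After 4 (process(B)): A:[] B:[] C:[] D:[]
After 5 (send(from=C, to=A, msg='pong')): A:[pong] B:[] C:[] D:[]
After 6 (process(D)): A:[pong] B:[] C:[] D:[]
After 7 (send(from=C, to=B, msg='req')): A:[pong] B:[req] C:[] D:[]
After 8 (process(C)): A:[pong] B:[req] C:[] D:[]

Answer: (empty)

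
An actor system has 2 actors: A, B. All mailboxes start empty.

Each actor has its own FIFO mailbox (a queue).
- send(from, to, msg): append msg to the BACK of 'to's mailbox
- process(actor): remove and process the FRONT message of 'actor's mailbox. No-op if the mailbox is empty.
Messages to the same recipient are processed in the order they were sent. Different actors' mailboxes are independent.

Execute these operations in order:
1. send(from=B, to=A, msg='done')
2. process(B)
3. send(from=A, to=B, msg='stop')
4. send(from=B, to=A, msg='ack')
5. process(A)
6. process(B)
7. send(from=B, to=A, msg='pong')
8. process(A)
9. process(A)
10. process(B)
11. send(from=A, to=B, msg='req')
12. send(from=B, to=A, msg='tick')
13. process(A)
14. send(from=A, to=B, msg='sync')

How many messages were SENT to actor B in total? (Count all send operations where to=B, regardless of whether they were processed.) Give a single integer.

After 1 (send(from=B, to=A, msg='done')): A:[done] B:[]
After 2 (process(B)): A:[done] B:[]
After 3 (send(from=A, to=B, msg='stop')): A:[done] B:[stop]
After 4 (send(from=B, to=A, msg='ack')): A:[done,ack] B:[stop]
After 5 (process(A)): A:[ack] B:[stop]
After 6 (process(B)): A:[ack] B:[]
After 7 (send(from=B, to=A, msg='pong')): A:[ack,pong] B:[]
After 8 (process(A)): A:[pong] B:[]
After 9 (process(A)): A:[] B:[]
After 10 (process(B)): A:[] B:[]
After 11 (send(from=A, to=B, msg='req')): A:[] B:[req]
After 12 (send(from=B, to=A, msg='tick')): A:[tick] B:[req]
After 13 (process(A)): A:[] B:[req]
After 14 (send(from=A, to=B, msg='sync')): A:[] B:[req,sync]

Answer: 3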